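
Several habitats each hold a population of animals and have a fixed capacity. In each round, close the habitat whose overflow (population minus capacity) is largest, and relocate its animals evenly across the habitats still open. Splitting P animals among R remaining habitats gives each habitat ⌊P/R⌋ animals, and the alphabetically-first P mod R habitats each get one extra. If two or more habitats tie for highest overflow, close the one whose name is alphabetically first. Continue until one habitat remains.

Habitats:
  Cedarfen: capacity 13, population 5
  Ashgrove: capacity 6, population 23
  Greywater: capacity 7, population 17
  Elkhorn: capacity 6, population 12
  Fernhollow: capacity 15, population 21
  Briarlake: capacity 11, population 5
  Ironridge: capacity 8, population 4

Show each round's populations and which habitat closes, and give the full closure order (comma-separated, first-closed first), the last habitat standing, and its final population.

Round 1: Ashgrove=23 Briarlake=5 Cedarfen=5 Elkhorn=12 Fernhollow=21 Greywater=17 Ironridge=4 → close Ashgrove (overflow 17)
  23÷6 = 3 each, +1 to first 5
Round 2: Briarlake=9 Cedarfen=9 Elkhorn=16 Fernhollow=25 Greywater=21 Ironridge=7 → close Greywater (overflow 14)
  21÷5 = 4 each, +1 to first 1
Round 3: Briarlake=14 Cedarfen=13 Elkhorn=20 Fernhollow=29 Ironridge=11 → close Elkhorn (overflow 14)
  20÷4 = 5 each, +1 to first 0
Round 4: Briarlake=19 Cedarfen=18 Fernhollow=34 Ironridge=16 → close Fernhollow (overflow 19)
  34÷3 = 11 each, +1 to first 1
Round 5: Briarlake=31 Cedarfen=29 Ironridge=27 → close Briarlake (overflow 20)
  31÷2 = 15 each, +1 to first 1
Round 6: Cedarfen=45 Ironridge=42 → close Ironridge (overflow 34)
  42÷1 = 42 each, +1 to first 0

Closure order: Ashgrove, Greywater, Elkhorn, Fernhollow, Briarlake, Ironridge
Last habitat: Cedarfen with 87 animals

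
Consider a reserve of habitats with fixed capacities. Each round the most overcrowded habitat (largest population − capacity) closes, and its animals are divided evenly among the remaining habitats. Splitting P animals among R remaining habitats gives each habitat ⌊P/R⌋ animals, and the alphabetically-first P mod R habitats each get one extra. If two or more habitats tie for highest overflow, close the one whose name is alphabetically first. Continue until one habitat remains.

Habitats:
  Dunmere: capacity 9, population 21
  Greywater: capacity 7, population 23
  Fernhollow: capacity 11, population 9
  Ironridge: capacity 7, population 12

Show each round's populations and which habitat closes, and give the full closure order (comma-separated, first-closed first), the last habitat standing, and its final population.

Closure order: Greywater, Dunmere, Ironridge
Last habitat: Fernhollow with 65 animals

Round 1: Dunmere=21 Fernhollow=9 Greywater=23 Ironridge=12 → close Greywater (overflow 16)
  23÷3 = 7 each, +1 to first 2
Round 2: Dunmere=29 Fernhollow=17 Ironridge=19 → close Dunmere (overflow 20)
  29÷2 = 14 each, +1 to first 1
Round 3: Fernhollow=32 Ironridge=33 → close Ironridge (overflow 26)
  33÷1 = 33 each, +1 to first 0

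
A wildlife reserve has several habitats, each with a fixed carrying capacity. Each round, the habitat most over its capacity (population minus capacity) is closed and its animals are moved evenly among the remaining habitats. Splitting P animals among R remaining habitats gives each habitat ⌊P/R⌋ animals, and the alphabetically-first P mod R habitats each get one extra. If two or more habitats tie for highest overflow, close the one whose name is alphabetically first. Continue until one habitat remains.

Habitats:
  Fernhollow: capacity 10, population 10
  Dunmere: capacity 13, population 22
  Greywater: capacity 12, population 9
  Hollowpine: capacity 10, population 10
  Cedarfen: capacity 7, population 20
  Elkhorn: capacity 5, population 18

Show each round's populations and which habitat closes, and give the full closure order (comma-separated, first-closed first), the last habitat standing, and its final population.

Closure order: Cedarfen, Elkhorn, Dunmere, Fernhollow, Hollowpine
Last habitat: Greywater with 89 animals

Round 1: Cedarfen=20 Dunmere=22 Elkhorn=18 Fernhollow=10 Greywater=9 Hollowpine=10 → close Cedarfen (overflow 13)
  20÷5 = 4 each, +1 to first 0
Round 2: Dunmere=26 Elkhorn=22 Fernhollow=14 Greywater=13 Hollowpine=14 → close Elkhorn (overflow 17)
  22÷4 = 5 each, +1 to first 2
Round 3: Dunmere=32 Fernhollow=20 Greywater=18 Hollowpine=19 → close Dunmere (overflow 19)
  32÷3 = 10 each, +1 to first 2
Round 4: Fernhollow=31 Greywater=29 Hollowpine=29 → close Fernhollow (overflow 21)
  31÷2 = 15 each, +1 to first 1
Round 5: Greywater=45 Hollowpine=44 → close Hollowpine (overflow 34)
  44÷1 = 44 each, +1 to first 0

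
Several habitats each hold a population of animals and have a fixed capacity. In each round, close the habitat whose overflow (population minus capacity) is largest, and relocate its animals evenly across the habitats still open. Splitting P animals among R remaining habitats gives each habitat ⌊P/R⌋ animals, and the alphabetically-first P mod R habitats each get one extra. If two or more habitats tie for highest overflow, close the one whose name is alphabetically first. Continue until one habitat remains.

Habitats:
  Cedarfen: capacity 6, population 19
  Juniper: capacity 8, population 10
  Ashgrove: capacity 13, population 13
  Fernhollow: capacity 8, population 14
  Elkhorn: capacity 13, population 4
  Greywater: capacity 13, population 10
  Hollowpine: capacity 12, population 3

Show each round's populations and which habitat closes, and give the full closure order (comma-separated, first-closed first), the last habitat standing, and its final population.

Closure order: Cedarfen, Fernhollow, Ashgrove, Juniper, Greywater, Elkhorn
Last habitat: Hollowpine with 73 animals

Round 1: Ashgrove=13 Cedarfen=19 Elkhorn=4 Fernhollow=14 Greywater=10 Hollowpine=3 Juniper=10 → close Cedarfen (overflow 13)
  19÷6 = 3 each, +1 to first 1
Round 2: Ashgrove=17 Elkhorn=7 Fernhollow=17 Greywater=13 Hollowpine=6 Juniper=13 → close Fernhollow (overflow 9)
  17÷5 = 3 each, +1 to first 2
Round 3: Ashgrove=21 Elkhorn=11 Greywater=16 Hollowpine=9 Juniper=16 → close Ashgrove (overflow 8)
  21÷4 = 5 each, +1 to first 1
Round 4: Elkhorn=17 Greywater=21 Hollowpine=14 Juniper=21 → close Juniper (overflow 13)
  21÷3 = 7 each, +1 to first 0
Round 5: Elkhorn=24 Greywater=28 Hollowpine=21 → close Greywater (overflow 15)
  28÷2 = 14 each, +1 to first 0
Round 6: Elkhorn=38 Hollowpine=35 → close Elkhorn (overflow 25)
  38÷1 = 38 each, +1 to first 0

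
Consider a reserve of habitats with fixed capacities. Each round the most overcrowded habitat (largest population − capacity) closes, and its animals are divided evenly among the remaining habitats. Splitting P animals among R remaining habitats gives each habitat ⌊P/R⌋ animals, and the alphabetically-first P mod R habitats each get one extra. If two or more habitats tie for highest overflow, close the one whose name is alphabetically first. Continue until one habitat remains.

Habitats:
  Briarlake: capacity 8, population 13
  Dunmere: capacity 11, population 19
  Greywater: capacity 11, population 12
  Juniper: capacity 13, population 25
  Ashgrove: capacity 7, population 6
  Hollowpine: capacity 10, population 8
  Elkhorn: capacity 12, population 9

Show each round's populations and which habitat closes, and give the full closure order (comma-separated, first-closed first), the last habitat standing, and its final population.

Round 1: Ashgrove=6 Briarlake=13 Dunmere=19 Elkhorn=9 Greywater=12 Hollowpine=8 Juniper=25 → close Juniper (overflow 12)
  25÷6 = 4 each, +1 to first 1
Round 2: Ashgrove=11 Briarlake=17 Dunmere=23 Elkhorn=13 Greywater=16 Hollowpine=12 → close Dunmere (overflow 12)
  23÷5 = 4 each, +1 to first 3
Round 3: Ashgrove=16 Briarlake=22 Elkhorn=18 Greywater=20 Hollowpine=16 → close Briarlake (overflow 14)
  22÷4 = 5 each, +1 to first 2
Round 4: Ashgrove=22 Elkhorn=24 Greywater=25 Hollowpine=21 → close Ashgrove (overflow 15)
  22÷3 = 7 each, +1 to first 1
Round 5: Elkhorn=32 Greywater=32 Hollowpine=28 → close Greywater (overflow 21)
  32÷2 = 16 each, +1 to first 0
Round 6: Elkhorn=48 Hollowpine=44 → close Elkhorn (overflow 36)
  48÷1 = 48 each, +1 to first 0

Closure order: Juniper, Dunmere, Briarlake, Ashgrove, Greywater, Elkhorn
Last habitat: Hollowpine with 92 animals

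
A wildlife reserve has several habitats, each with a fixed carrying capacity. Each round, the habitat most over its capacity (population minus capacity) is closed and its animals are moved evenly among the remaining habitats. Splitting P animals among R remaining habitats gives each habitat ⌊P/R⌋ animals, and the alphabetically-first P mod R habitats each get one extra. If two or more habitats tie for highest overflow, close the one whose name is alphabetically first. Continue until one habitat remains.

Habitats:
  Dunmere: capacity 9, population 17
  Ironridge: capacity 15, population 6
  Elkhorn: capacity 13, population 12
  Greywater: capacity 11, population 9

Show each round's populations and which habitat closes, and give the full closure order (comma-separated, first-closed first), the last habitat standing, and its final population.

Closure order: Dunmere, Elkhorn, Greywater
Last habitat: Ironridge with 44 animals

Round 1: Dunmere=17 Elkhorn=12 Greywater=9 Ironridge=6 → close Dunmere (overflow 8)
  17÷3 = 5 each, +1 to first 2
Round 2: Elkhorn=18 Greywater=15 Ironridge=11 → close Elkhorn (overflow 5)
  18÷2 = 9 each, +1 to first 0
Round 3: Greywater=24 Ironridge=20 → close Greywater (overflow 13)
  24÷1 = 24 each, +1 to first 0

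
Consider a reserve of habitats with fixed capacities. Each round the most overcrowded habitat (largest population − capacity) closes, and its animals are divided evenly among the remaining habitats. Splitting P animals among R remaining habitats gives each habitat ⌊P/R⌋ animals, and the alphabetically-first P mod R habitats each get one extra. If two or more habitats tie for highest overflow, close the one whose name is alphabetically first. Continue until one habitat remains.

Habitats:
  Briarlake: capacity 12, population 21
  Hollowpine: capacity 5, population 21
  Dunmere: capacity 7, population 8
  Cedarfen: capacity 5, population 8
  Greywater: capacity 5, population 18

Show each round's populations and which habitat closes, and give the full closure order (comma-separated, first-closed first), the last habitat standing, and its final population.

Closure order: Hollowpine, Greywater, Briarlake, Cedarfen
Last habitat: Dunmere with 76 animals

Round 1: Briarlake=21 Cedarfen=8 Dunmere=8 Greywater=18 Hollowpine=21 → close Hollowpine (overflow 16)
  21÷4 = 5 each, +1 to first 1
Round 2: Briarlake=27 Cedarfen=13 Dunmere=13 Greywater=23 → close Greywater (overflow 18)
  23÷3 = 7 each, +1 to first 2
Round 3: Briarlake=35 Cedarfen=21 Dunmere=20 → close Briarlake (overflow 23)
  35÷2 = 17 each, +1 to first 1
Round 4: Cedarfen=39 Dunmere=37 → close Cedarfen (overflow 34)
  39÷1 = 39 each, +1 to first 0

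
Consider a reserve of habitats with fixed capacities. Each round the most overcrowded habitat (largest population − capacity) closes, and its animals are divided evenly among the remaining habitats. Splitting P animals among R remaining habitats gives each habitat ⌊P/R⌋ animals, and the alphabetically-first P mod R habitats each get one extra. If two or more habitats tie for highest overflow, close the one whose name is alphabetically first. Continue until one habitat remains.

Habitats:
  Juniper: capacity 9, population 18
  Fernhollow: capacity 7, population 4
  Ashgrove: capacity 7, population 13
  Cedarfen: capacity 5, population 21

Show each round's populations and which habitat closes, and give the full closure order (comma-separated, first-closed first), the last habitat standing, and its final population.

Round 1: Ashgrove=13 Cedarfen=21 Fernhollow=4 Juniper=18 → close Cedarfen (overflow 16)
  21÷3 = 7 each, +1 to first 0
Round 2: Ashgrove=20 Fernhollow=11 Juniper=25 → close Juniper (overflow 16)
  25÷2 = 12 each, +1 to first 1
Round 3: Ashgrove=33 Fernhollow=23 → close Ashgrove (overflow 26)
  33÷1 = 33 each, +1 to first 0

Closure order: Cedarfen, Juniper, Ashgrove
Last habitat: Fernhollow with 56 animals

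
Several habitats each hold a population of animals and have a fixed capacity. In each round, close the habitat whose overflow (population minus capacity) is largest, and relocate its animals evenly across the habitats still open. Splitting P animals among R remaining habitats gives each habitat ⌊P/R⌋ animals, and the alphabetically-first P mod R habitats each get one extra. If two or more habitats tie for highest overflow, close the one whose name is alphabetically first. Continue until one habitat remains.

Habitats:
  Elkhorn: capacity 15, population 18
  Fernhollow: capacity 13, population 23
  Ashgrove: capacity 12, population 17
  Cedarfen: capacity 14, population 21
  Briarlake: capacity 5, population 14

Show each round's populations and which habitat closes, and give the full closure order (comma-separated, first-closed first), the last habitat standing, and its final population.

Round 1: Ashgrove=17 Briarlake=14 Cedarfen=21 Elkhorn=18 Fernhollow=23 → close Fernhollow (overflow 10)
  23÷4 = 5 each, +1 to first 3
Round 2: Ashgrove=23 Briarlake=20 Cedarfen=27 Elkhorn=23 → close Briarlake (overflow 15)
  20÷3 = 6 each, +1 to first 2
Round 3: Ashgrove=30 Cedarfen=34 Elkhorn=29 → close Cedarfen (overflow 20)
  34÷2 = 17 each, +1 to first 0
Round 4: Ashgrove=47 Elkhorn=46 → close Ashgrove (overflow 35)
  47÷1 = 47 each, +1 to first 0

Closure order: Fernhollow, Briarlake, Cedarfen, Ashgrove
Last habitat: Elkhorn with 93 animals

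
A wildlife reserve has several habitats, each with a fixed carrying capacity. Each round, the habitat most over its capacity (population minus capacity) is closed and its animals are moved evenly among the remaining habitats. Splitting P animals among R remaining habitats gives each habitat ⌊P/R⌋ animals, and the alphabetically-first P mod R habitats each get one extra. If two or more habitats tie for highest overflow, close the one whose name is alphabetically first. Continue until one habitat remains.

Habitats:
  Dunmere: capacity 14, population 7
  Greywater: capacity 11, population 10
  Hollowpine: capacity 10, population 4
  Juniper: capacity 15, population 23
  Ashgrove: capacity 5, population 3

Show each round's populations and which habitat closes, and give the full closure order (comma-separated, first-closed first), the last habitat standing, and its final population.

Closure order: Juniper, Greywater, Ashgrove, Dunmere
Last habitat: Hollowpine with 47 animals

Round 1: Ashgrove=3 Dunmere=7 Greywater=10 Hollowpine=4 Juniper=23 → close Juniper (overflow 8)
  23÷4 = 5 each, +1 to first 3
Round 2: Ashgrove=9 Dunmere=13 Greywater=16 Hollowpine=9 → close Greywater (overflow 5)
  16÷3 = 5 each, +1 to first 1
Round 3: Ashgrove=15 Dunmere=18 Hollowpine=14 → close Ashgrove (overflow 10)
  15÷2 = 7 each, +1 to first 1
Round 4: Dunmere=26 Hollowpine=21 → close Dunmere (overflow 12)
  26÷1 = 26 each, +1 to first 0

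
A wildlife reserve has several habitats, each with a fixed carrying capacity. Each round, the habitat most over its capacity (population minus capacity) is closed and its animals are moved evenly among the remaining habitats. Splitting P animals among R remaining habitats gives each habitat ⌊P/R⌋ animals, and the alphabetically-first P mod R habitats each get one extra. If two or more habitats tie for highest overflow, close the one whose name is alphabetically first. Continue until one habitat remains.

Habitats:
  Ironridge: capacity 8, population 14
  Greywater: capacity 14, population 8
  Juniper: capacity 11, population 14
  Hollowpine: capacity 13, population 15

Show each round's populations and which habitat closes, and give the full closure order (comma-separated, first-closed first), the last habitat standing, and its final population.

Round 1: Greywater=8 Hollowpine=15 Ironridge=14 Juniper=14 → close Ironridge (overflow 6)
  14÷3 = 4 each, +1 to first 2
Round 2: Greywater=13 Hollowpine=20 Juniper=18 → close Hollowpine (overflow 7)
  20÷2 = 10 each, +1 to first 0
Round 3: Greywater=23 Juniper=28 → close Juniper (overflow 17)
  28÷1 = 28 each, +1 to first 0

Closure order: Ironridge, Hollowpine, Juniper
Last habitat: Greywater with 51 animals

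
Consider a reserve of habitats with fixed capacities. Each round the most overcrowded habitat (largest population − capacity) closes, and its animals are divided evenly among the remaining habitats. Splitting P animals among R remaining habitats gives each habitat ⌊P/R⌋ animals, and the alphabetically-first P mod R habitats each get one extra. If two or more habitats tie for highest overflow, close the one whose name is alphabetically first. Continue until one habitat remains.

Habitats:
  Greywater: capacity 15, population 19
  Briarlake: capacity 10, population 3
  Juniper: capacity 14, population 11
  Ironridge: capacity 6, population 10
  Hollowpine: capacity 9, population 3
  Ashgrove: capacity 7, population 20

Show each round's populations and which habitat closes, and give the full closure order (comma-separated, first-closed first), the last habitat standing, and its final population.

Round 1: Ashgrove=20 Briarlake=3 Greywater=19 Hollowpine=3 Ironridge=10 Juniper=11 → close Ashgrove (overflow 13)
  20÷5 = 4 each, +1 to first 0
Round 2: Briarlake=7 Greywater=23 Hollowpine=7 Ironridge=14 Juniper=15 → close Greywater (overflow 8)
  23÷4 = 5 each, +1 to first 3
Round 3: Briarlake=13 Hollowpine=13 Ironridge=20 Juniper=20 → close Ironridge (overflow 14)
  20÷3 = 6 each, +1 to first 2
Round 4: Briarlake=20 Hollowpine=20 Juniper=26 → close Juniper (overflow 12)
  26÷2 = 13 each, +1 to first 0
Round 5: Briarlake=33 Hollowpine=33 → close Hollowpine (overflow 24)
  33÷1 = 33 each, +1 to first 0

Closure order: Ashgrove, Greywater, Ironridge, Juniper, Hollowpine
Last habitat: Briarlake with 66 animals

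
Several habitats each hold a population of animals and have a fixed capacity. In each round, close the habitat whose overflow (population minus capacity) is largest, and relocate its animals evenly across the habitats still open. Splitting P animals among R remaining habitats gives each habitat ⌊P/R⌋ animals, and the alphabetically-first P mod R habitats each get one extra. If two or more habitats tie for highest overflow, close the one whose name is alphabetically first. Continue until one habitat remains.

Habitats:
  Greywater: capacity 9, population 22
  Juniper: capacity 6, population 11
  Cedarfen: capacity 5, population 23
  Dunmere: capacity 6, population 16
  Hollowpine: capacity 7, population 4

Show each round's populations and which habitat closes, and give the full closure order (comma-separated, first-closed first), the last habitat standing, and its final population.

Closure order: Cedarfen, Greywater, Dunmere, Juniper
Last habitat: Hollowpine with 76 animals

Round 1: Cedarfen=23 Dunmere=16 Greywater=22 Hollowpine=4 Juniper=11 → close Cedarfen (overflow 18)
  23÷4 = 5 each, +1 to first 3
Round 2: Dunmere=22 Greywater=28 Hollowpine=10 Juniper=16 → close Greywater (overflow 19)
  28÷3 = 9 each, +1 to first 1
Round 3: Dunmere=32 Hollowpine=19 Juniper=25 → close Dunmere (overflow 26)
  32÷2 = 16 each, +1 to first 0
Round 4: Hollowpine=35 Juniper=41 → close Juniper (overflow 35)
  41÷1 = 41 each, +1 to first 0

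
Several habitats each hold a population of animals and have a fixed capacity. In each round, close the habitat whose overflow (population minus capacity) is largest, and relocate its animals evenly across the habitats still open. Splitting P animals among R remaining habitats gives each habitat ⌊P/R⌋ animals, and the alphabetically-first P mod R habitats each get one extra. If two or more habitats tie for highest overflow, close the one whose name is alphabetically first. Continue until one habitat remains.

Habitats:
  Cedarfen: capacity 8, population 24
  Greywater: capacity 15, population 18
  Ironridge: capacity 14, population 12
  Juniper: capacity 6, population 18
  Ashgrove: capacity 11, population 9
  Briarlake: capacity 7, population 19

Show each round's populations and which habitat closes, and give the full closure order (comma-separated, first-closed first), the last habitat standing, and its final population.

Closure order: Cedarfen, Briarlake, Juniper, Greywater, Ashgrove
Last habitat: Ironridge with 100 animals

Round 1: Ashgrove=9 Briarlake=19 Cedarfen=24 Greywater=18 Ironridge=12 Juniper=18 → close Cedarfen (overflow 16)
  24÷5 = 4 each, +1 to first 4
Round 2: Ashgrove=14 Briarlake=24 Greywater=23 Ironridge=17 Juniper=22 → close Briarlake (overflow 17)
  24÷4 = 6 each, +1 to first 0
Round 3: Ashgrove=20 Greywater=29 Ironridge=23 Juniper=28 → close Juniper (overflow 22)
  28÷3 = 9 each, +1 to first 1
Round 4: Ashgrove=30 Greywater=38 Ironridge=32 → close Greywater (overflow 23)
  38÷2 = 19 each, +1 to first 0
Round 5: Ashgrove=49 Ironridge=51 → close Ashgrove (overflow 38)
  49÷1 = 49 each, +1 to first 0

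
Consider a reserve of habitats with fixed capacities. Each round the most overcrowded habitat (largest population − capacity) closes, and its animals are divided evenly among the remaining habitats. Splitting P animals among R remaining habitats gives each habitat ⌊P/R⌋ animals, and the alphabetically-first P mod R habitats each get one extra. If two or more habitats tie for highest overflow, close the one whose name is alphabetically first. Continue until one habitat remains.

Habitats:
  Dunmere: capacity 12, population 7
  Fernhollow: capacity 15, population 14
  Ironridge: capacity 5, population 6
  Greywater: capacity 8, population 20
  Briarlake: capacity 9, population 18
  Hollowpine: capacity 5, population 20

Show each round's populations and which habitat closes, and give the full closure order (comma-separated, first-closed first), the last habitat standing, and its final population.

Closure order: Hollowpine, Greywater, Briarlake, Ironridge, Fernhollow
Last habitat: Dunmere with 85 animals

Round 1: Briarlake=18 Dunmere=7 Fernhollow=14 Greywater=20 Hollowpine=20 Ironridge=6 → close Hollowpine (overflow 15)
  20÷5 = 4 each, +1 to first 0
Round 2: Briarlake=22 Dunmere=11 Fernhollow=18 Greywater=24 Ironridge=10 → close Greywater (overflow 16)
  24÷4 = 6 each, +1 to first 0
Round 3: Briarlake=28 Dunmere=17 Fernhollow=24 Ironridge=16 → close Briarlake (overflow 19)
  28÷3 = 9 each, +1 to first 1
Round 4: Dunmere=27 Fernhollow=33 Ironridge=25 → close Ironridge (overflow 20)
  25÷2 = 12 each, +1 to first 1
Round 5: Dunmere=40 Fernhollow=45 → close Fernhollow (overflow 30)
  45÷1 = 45 each, +1 to first 0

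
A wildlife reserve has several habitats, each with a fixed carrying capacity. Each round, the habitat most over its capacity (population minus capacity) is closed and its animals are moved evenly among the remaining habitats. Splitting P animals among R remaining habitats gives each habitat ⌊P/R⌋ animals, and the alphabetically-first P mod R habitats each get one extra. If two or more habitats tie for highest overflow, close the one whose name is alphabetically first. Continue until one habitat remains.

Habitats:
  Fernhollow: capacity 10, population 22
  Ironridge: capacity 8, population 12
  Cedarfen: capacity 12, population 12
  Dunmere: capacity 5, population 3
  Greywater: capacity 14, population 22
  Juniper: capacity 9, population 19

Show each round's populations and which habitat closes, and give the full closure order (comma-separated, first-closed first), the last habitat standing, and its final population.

Round 1: Cedarfen=12 Dunmere=3 Fernhollow=22 Greywater=22 Ironridge=12 Juniper=19 → close Fernhollow (overflow 12)
  22÷5 = 4 each, +1 to first 2
Round 2: Cedarfen=17 Dunmere=8 Greywater=26 Ironridge=16 Juniper=23 → close Juniper (overflow 14)
  23÷4 = 5 each, +1 to first 3
Round 3: Cedarfen=23 Dunmere=14 Greywater=32 Ironridge=21 → close Greywater (overflow 18)
  32÷3 = 10 each, +1 to first 2
Round 4: Cedarfen=34 Dunmere=25 Ironridge=31 → close Ironridge (overflow 23)
  31÷2 = 15 each, +1 to first 1
Round 5: Cedarfen=50 Dunmere=40 → close Cedarfen (overflow 38)
  50÷1 = 50 each, +1 to first 0

Closure order: Fernhollow, Juniper, Greywater, Ironridge, Cedarfen
Last habitat: Dunmere with 90 animals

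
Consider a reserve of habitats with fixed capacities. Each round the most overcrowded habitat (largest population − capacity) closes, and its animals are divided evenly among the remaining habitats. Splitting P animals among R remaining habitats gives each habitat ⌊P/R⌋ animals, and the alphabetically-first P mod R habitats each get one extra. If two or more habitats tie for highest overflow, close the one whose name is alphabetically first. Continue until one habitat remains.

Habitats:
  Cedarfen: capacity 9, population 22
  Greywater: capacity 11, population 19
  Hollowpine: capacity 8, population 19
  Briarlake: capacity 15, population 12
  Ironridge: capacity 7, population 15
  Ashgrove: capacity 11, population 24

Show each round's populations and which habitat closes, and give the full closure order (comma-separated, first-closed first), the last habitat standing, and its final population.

Closure order: Ashgrove, Cedarfen, Hollowpine, Greywater, Ironridge
Last habitat: Briarlake with 111 animals

Round 1: Ashgrove=24 Briarlake=12 Cedarfen=22 Greywater=19 Hollowpine=19 Ironridge=15 → close Ashgrove (overflow 13)
  24÷5 = 4 each, +1 to first 4
Round 2: Briarlake=17 Cedarfen=27 Greywater=24 Hollowpine=24 Ironridge=19 → close Cedarfen (overflow 18)
  27÷4 = 6 each, +1 to first 3
Round 3: Briarlake=24 Greywater=31 Hollowpine=31 Ironridge=25 → close Hollowpine (overflow 23)
  31÷3 = 10 each, +1 to first 1
Round 4: Briarlake=35 Greywater=41 Ironridge=35 → close Greywater (overflow 30)
  41÷2 = 20 each, +1 to first 1
Round 5: Briarlake=56 Ironridge=55 → close Ironridge (overflow 48)
  55÷1 = 55 each, +1 to first 0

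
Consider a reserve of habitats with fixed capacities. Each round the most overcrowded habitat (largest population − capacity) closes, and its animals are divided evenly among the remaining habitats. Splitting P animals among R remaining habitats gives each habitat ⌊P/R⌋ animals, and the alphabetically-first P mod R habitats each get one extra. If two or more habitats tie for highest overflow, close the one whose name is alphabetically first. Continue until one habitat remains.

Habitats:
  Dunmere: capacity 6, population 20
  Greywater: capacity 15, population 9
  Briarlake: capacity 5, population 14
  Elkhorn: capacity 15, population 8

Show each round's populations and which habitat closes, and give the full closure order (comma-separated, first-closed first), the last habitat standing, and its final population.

Closure order: Dunmere, Briarlake, Elkhorn
Last habitat: Greywater with 51 animals

Round 1: Briarlake=14 Dunmere=20 Elkhorn=8 Greywater=9 → close Dunmere (overflow 14)
  20÷3 = 6 each, +1 to first 2
Round 2: Briarlake=21 Elkhorn=15 Greywater=15 → close Briarlake (overflow 16)
  21÷2 = 10 each, +1 to first 1
Round 3: Elkhorn=26 Greywater=25 → close Elkhorn (overflow 11)
  26÷1 = 26 each, +1 to first 0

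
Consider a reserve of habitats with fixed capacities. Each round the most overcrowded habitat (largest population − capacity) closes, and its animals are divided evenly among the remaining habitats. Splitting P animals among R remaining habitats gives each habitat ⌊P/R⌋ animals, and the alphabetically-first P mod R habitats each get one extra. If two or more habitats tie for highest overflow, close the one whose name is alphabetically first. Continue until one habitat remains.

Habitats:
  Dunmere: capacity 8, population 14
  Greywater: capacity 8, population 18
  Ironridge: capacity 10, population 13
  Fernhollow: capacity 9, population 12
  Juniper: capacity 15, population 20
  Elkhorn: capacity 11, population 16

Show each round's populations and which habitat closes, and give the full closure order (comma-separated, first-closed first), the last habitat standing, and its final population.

Closure order: Greywater, Dunmere, Elkhorn, Fernhollow, Juniper
Last habitat: Ironridge with 93 animals

Round 1: Dunmere=14 Elkhorn=16 Fernhollow=12 Greywater=18 Ironridge=13 Juniper=20 → close Greywater (overflow 10)
  18÷5 = 3 each, +1 to first 3
Round 2: Dunmere=18 Elkhorn=20 Fernhollow=16 Ironridge=16 Juniper=23 → close Dunmere (overflow 10)
  18÷4 = 4 each, +1 to first 2
Round 3: Elkhorn=25 Fernhollow=21 Ironridge=20 Juniper=27 → close Elkhorn (overflow 14)
  25÷3 = 8 each, +1 to first 1
Round 4: Fernhollow=30 Ironridge=28 Juniper=35 → close Fernhollow (overflow 21)
  30÷2 = 15 each, +1 to first 0
Round 5: Ironridge=43 Juniper=50 → close Juniper (overflow 35)
  50÷1 = 50 each, +1 to first 0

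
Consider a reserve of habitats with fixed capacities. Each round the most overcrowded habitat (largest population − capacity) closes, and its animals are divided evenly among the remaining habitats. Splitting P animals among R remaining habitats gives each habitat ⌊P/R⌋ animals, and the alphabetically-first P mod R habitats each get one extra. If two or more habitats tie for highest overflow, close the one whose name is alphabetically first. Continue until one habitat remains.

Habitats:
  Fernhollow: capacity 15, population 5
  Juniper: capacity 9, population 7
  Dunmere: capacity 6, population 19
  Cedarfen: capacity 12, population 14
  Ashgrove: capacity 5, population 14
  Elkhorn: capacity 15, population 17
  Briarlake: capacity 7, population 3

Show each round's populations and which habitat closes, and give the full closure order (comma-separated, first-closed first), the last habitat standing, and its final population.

Round 1: Ashgrove=14 Briarlake=3 Cedarfen=14 Dunmere=19 Elkhorn=17 Fernhollow=5 Juniper=7 → close Dunmere (overflow 13)
  19÷6 = 3 each, +1 to first 1
Round 2: Ashgrove=18 Briarlake=6 Cedarfen=17 Elkhorn=20 Fernhollow=8 Juniper=10 → close Ashgrove (overflow 13)
  18÷5 = 3 each, +1 to first 3
Round 3: Briarlake=10 Cedarfen=21 Elkhorn=24 Fernhollow=11 Juniper=13 → close Cedarfen (overflow 9)
  21÷4 = 5 each, +1 to first 1
Round 4: Briarlake=16 Elkhorn=29 Fernhollow=16 Juniper=18 → close Elkhorn (overflow 14)
  29÷3 = 9 each, +1 to first 2
Round 5: Briarlake=26 Fernhollow=26 Juniper=27 → close Briarlake (overflow 19)
  26÷2 = 13 each, +1 to first 0
Round 6: Fernhollow=39 Juniper=40 → close Juniper (overflow 31)
  40÷1 = 40 each, +1 to first 0

Closure order: Dunmere, Ashgrove, Cedarfen, Elkhorn, Briarlake, Juniper
Last habitat: Fernhollow with 79 animals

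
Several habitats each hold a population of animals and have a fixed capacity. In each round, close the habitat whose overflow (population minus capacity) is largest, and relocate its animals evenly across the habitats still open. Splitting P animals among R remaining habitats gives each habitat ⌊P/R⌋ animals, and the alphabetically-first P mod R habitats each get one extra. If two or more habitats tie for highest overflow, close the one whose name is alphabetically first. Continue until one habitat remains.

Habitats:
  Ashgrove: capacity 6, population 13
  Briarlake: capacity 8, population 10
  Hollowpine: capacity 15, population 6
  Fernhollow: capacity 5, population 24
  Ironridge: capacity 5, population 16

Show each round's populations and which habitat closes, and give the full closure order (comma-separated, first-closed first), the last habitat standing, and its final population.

Round 1: Ashgrove=13 Briarlake=10 Fernhollow=24 Hollowpine=6 Ironridge=16 → close Fernhollow (overflow 19)
  24÷4 = 6 each, +1 to first 0
Round 2: Ashgrove=19 Briarlake=16 Hollowpine=12 Ironridge=22 → close Ironridge (overflow 17)
  22÷3 = 7 each, +1 to first 1
Round 3: Ashgrove=27 Briarlake=23 Hollowpine=19 → close Ashgrove (overflow 21)
  27÷2 = 13 each, +1 to first 1
Round 4: Briarlake=37 Hollowpine=32 → close Briarlake (overflow 29)
  37÷1 = 37 each, +1 to first 0

Closure order: Fernhollow, Ironridge, Ashgrove, Briarlake
Last habitat: Hollowpine with 69 animals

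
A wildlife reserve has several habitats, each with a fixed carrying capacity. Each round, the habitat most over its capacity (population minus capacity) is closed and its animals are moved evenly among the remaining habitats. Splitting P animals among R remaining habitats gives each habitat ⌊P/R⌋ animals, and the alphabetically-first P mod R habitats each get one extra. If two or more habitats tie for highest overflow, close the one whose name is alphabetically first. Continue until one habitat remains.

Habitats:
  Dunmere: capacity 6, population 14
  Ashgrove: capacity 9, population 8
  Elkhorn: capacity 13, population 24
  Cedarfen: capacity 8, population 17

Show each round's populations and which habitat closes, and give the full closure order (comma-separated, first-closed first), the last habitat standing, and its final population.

Round 1: Ashgrove=8 Cedarfen=17 Dunmere=14 Elkhorn=24 → close Elkhorn (overflow 11)
  24÷3 = 8 each, +1 to first 0
Round 2: Ashgrove=16 Cedarfen=25 Dunmere=22 → close Cedarfen (overflow 17)
  25÷2 = 12 each, +1 to first 1
Round 3: Ashgrove=29 Dunmere=34 → close Dunmere (overflow 28)
  34÷1 = 34 each, +1 to first 0

Closure order: Elkhorn, Cedarfen, Dunmere
Last habitat: Ashgrove with 63 animals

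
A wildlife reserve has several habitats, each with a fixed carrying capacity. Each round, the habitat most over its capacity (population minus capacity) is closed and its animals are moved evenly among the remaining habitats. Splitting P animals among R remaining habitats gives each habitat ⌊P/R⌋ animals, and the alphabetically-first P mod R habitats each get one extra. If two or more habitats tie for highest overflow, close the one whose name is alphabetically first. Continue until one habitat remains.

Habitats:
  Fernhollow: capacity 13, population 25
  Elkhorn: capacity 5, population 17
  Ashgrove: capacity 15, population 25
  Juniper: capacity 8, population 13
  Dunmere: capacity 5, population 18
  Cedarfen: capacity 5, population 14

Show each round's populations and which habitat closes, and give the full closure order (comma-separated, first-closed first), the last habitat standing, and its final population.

Round 1: Ashgrove=25 Cedarfen=14 Dunmere=18 Elkhorn=17 Fernhollow=25 Juniper=13 → close Dunmere (overflow 13)
  18÷5 = 3 each, +1 to first 3
Round 2: Ashgrove=29 Cedarfen=18 Elkhorn=21 Fernhollow=28 Juniper=16 → close Elkhorn (overflow 16)
  21÷4 = 5 each, +1 to first 1
Round 3: Ashgrove=35 Cedarfen=23 Fernhollow=33 Juniper=21 → close Ashgrove (overflow 20)
  35÷3 = 11 each, +1 to first 2
Round 4: Cedarfen=35 Fernhollow=45 Juniper=32 → close Fernhollow (overflow 32)
  45÷2 = 22 each, +1 to first 1
Round 5: Cedarfen=58 Juniper=54 → close Cedarfen (overflow 53)
  58÷1 = 58 each, +1 to first 0

Closure order: Dunmere, Elkhorn, Ashgrove, Fernhollow, Cedarfen
Last habitat: Juniper with 112 animals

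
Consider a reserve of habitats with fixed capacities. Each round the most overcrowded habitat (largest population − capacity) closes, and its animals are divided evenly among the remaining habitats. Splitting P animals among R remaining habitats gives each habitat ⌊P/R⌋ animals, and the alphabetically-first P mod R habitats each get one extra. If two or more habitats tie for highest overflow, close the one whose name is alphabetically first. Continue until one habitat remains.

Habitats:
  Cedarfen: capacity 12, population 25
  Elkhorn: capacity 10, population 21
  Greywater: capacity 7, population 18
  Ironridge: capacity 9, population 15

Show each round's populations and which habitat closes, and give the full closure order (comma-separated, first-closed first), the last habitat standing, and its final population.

Round 1: Cedarfen=25 Elkhorn=21 Greywater=18 Ironridge=15 → close Cedarfen (overflow 13)
  25÷3 = 8 each, +1 to first 1
Round 2: Elkhorn=30 Greywater=26 Ironridge=23 → close Elkhorn (overflow 20)
  30÷2 = 15 each, +1 to first 0
Round 3: Greywater=41 Ironridge=38 → close Greywater (overflow 34)
  41÷1 = 41 each, +1 to first 0

Closure order: Cedarfen, Elkhorn, Greywater
Last habitat: Ironridge with 79 animals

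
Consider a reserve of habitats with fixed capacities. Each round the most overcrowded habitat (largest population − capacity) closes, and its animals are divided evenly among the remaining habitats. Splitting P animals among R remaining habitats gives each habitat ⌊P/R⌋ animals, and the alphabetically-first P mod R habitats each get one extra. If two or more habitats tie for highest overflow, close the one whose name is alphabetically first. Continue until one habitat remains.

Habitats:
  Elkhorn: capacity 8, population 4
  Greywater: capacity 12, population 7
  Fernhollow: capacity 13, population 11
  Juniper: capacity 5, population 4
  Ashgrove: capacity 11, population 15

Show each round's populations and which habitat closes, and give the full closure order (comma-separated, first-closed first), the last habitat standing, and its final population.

Round 1: Ashgrove=15 Elkhorn=4 Fernhollow=11 Greywater=7 Juniper=4 → close Ashgrove (overflow 4)
  15÷4 = 3 each, +1 to first 3
Round 2: Elkhorn=8 Fernhollow=15 Greywater=11 Juniper=7 → close Fernhollow (overflow 2)
  15÷3 = 5 each, +1 to first 0
Round 3: Elkhorn=13 Greywater=16 Juniper=12 → close Juniper (overflow 7)
  12÷2 = 6 each, +1 to first 0
Round 4: Elkhorn=19 Greywater=22 → close Elkhorn (overflow 11)
  19÷1 = 19 each, +1 to first 0

Closure order: Ashgrove, Fernhollow, Juniper, Elkhorn
Last habitat: Greywater with 41 animals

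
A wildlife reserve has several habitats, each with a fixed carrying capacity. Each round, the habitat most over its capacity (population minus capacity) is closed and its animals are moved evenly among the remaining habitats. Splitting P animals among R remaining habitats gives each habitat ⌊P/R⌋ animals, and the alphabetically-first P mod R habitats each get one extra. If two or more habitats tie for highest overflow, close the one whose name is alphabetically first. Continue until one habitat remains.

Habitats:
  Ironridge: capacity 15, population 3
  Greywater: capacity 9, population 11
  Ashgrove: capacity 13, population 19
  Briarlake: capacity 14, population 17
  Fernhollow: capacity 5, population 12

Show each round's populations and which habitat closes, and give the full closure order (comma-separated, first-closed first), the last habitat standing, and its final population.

Closure order: Fernhollow, Ashgrove, Briarlake, Greywater
Last habitat: Ironridge with 62 animals

Round 1: Ashgrove=19 Briarlake=17 Fernhollow=12 Greywater=11 Ironridge=3 → close Fernhollow (overflow 7)
  12÷4 = 3 each, +1 to first 0
Round 2: Ashgrove=22 Briarlake=20 Greywater=14 Ironridge=6 → close Ashgrove (overflow 9)
  22÷3 = 7 each, +1 to first 1
Round 3: Briarlake=28 Greywater=21 Ironridge=13 → close Briarlake (overflow 14)
  28÷2 = 14 each, +1 to first 0
Round 4: Greywater=35 Ironridge=27 → close Greywater (overflow 26)
  35÷1 = 35 each, +1 to first 0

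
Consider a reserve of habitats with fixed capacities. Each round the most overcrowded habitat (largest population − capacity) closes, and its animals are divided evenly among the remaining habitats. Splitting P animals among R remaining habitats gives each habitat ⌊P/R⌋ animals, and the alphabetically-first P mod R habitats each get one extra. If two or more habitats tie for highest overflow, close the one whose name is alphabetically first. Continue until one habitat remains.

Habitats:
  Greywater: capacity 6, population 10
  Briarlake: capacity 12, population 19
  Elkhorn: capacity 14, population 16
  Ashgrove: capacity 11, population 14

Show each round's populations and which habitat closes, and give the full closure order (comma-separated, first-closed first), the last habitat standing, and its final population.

Round 1: Ashgrove=14 Briarlake=19 Elkhorn=16 Greywater=10 → close Briarlake (overflow 7)
  19÷3 = 6 each, +1 to first 1
Round 2: Ashgrove=21 Elkhorn=22 Greywater=16 → close Ashgrove (overflow 10)
  21÷2 = 10 each, +1 to first 1
Round 3: Elkhorn=33 Greywater=26 → close Greywater (overflow 20)
  26÷1 = 26 each, +1 to first 0

Closure order: Briarlake, Ashgrove, Greywater
Last habitat: Elkhorn with 59 animals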